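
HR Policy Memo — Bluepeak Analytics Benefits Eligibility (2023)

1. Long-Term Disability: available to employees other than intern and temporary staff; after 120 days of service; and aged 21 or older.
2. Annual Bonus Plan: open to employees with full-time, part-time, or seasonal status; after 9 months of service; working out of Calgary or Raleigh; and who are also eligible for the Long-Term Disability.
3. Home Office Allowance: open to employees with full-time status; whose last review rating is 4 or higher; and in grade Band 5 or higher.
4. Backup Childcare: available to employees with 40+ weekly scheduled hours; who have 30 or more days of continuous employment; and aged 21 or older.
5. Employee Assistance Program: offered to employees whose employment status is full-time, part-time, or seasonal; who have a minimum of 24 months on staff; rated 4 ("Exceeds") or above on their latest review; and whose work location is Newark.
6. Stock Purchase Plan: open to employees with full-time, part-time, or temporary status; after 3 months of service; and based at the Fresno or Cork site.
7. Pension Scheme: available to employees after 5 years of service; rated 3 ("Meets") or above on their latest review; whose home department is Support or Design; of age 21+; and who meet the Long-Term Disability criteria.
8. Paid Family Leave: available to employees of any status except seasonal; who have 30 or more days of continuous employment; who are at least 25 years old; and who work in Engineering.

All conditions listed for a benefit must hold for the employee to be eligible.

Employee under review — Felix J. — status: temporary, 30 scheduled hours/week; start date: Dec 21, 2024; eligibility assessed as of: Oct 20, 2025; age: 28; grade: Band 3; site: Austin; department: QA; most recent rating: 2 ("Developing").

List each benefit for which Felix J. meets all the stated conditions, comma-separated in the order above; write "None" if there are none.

Service from Dec 21, 2024 to Oct 20, 2025: 303 days.
Long-Term Disability — status temporary ✗ (excluded) → not eligible.
Annual Bonus Plan — status temporary ✗ (requires full-time, part-time, or seasonal) → not eligible.
Home Office Allowance — status temporary ✗ (requires full-time) → not eligible.
Backup Childcare — 30 hrs/wk < 40 ✗ → not eligible.
Employee Assistance Program — status temporary ✗ (requires full-time, part-time, or seasonal) → not eligible.
Stock Purchase Plan — status temporary ✓; service 303 days ≥ 3 months (≈90 days) ✓; site Austin ✗ (not Fresno or Cork) → not eligible.
Pension Scheme — service 303 days < 5 years (≈1825 days) ✗ → not eligible.
Paid Family Leave — status temporary ✓ (not excluded); service 303 days ≥ 30 days ✓; age 28 ≥ 25 ✓; dept QA ✗ → not eligible.

None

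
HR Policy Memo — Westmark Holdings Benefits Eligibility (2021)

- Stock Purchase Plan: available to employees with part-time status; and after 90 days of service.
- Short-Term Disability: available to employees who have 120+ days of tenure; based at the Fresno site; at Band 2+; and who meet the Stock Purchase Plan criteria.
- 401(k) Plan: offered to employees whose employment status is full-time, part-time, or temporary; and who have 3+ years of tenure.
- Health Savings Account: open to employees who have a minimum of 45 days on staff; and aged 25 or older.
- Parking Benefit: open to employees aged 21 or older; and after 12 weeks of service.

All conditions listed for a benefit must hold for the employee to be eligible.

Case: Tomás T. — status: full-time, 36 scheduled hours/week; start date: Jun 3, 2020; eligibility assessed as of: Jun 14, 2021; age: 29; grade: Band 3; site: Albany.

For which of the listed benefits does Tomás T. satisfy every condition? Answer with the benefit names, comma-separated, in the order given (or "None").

Service from Jun 3, 2020 to Jun 14, 2021: 376 days.
Stock Purchase Plan — status full-time ✗ (requires part-time) → not eligible.
Short-Term Disability — service 376 days ≥ 120 days ✓; site Albany ✗ (not Fresno) → not eligible.
401(k) Plan — status full-time ✓; service 376 days < 3 years (≈1095 days) ✗ → not eligible.
Health Savings Account — service 376 days ≥ 45 days ✓; age 29 ≥ 25 ✓ → eligible.
Parking Benefit — age 29 ≥ 21 ✓; service 376 days ≥ 12 weeks (≈84 days) ✓ → eligible.

Health Savings Account, Parking Benefit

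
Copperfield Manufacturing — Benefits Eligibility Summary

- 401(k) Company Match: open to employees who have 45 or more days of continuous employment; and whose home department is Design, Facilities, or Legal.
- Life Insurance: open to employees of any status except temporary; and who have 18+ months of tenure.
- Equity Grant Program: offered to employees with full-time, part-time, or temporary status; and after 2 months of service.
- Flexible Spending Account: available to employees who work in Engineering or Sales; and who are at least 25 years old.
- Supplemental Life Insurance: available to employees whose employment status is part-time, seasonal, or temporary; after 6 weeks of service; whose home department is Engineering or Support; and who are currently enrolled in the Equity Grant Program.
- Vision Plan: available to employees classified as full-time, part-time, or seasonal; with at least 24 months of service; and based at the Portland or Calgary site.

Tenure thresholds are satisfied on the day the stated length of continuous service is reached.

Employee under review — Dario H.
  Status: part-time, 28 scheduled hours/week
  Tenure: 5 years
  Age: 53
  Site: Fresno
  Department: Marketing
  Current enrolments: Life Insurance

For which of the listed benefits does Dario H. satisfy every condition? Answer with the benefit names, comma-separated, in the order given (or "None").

Life Insurance, Equity Grant Program

401(k) Company Match — service 5 years ≥ 45 days ✓; dept Marketing ✗ → not eligible.
Life Insurance — status part-time ✓ (not excluded); service 5 years ≥ 18 months (≈540 days) ✓ → eligible.
Equity Grant Program — status part-time ✓; service 5 years ≥ 2 months (≈60 days) ✓ → eligible.
Flexible Spending Account — dept Marketing ✗ → not eligible.
Supplemental Life Insurance — status part-time ✓; service 5 years ≥ 6 weeks (≈42 days) ✓; dept Marketing ✗ → not eligible.
Vision Plan — status part-time ✓; service 5 years ≥ 24 months (≈720 days) ✓; site Fresno ✗ (not Portland or Calgary) → not eligible.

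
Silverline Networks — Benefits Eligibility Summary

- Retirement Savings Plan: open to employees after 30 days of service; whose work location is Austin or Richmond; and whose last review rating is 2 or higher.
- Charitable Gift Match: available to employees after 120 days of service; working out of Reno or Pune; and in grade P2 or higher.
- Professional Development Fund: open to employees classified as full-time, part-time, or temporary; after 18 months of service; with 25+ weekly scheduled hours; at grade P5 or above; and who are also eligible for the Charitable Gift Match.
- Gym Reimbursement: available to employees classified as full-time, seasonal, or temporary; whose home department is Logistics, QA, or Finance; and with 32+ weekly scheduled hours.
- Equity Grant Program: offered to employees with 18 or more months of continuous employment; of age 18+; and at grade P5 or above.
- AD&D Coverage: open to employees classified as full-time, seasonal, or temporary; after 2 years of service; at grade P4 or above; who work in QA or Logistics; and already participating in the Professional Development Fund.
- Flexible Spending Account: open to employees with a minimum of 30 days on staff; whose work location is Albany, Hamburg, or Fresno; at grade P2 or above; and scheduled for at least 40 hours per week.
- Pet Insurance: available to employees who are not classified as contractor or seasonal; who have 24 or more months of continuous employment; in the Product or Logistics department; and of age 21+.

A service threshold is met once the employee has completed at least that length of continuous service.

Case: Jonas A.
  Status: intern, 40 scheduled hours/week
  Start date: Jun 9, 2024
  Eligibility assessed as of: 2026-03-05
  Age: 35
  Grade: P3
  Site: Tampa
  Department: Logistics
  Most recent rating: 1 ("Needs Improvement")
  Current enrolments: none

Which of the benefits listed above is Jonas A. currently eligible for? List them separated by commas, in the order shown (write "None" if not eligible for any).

Service from Jun 9, 2024 to 2026-03-05: 634 days.
Retirement Savings Plan — service 634 days ≥ 30 days ✓; site Tampa ✗ (not Austin or Richmond) → not eligible.
Charitable Gift Match — service 634 days ≥ 120 days ✓; site Tampa ✗ (not Reno or Pune) → not eligible.
Professional Development Fund — status intern ✗ (requires full-time, part-time, or temporary) → not eligible.
Gym Reimbursement — status intern ✗ (requires full-time, seasonal, or temporary) → not eligible.
Equity Grant Program — service 634 days ≥ 18 months (≈540 days) ✓; age 35 ≥ 18 ✓; grade P3 < P5 ✗ → not eligible.
AD&D Coverage — status intern ✗ (requires full-time, seasonal, or temporary) → not eligible.
Flexible Spending Account — service 634 days ≥ 30 days ✓; site Tampa ✗ (not Albany, Hamburg, or Fresno) → not eligible.
Pet Insurance — status intern ✓ (not excluded); service 634 days < 24 months (≈720 days) ✗ → not eligible.

None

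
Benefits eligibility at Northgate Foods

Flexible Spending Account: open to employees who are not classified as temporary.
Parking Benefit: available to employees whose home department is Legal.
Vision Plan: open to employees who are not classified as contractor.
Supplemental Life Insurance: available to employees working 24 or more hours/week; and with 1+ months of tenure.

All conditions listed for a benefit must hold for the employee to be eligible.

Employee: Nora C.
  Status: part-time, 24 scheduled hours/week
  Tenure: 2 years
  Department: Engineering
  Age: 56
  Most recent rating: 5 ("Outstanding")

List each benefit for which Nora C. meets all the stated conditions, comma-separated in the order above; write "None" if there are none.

Flexible Spending Account, Vision Plan, Supplemental Life Insurance

Flexible Spending Account — status part-time ✓ (not excluded) → eligible.
Parking Benefit — dept Engineering ✗ → not eligible.
Vision Plan — status part-time ✓ (not excluded) → eligible.
Supplemental Life Insurance — 24 hrs/wk ≥ 24 ✓; service 2 years ≥ 1 month (≈30 days) ✓ → eligible.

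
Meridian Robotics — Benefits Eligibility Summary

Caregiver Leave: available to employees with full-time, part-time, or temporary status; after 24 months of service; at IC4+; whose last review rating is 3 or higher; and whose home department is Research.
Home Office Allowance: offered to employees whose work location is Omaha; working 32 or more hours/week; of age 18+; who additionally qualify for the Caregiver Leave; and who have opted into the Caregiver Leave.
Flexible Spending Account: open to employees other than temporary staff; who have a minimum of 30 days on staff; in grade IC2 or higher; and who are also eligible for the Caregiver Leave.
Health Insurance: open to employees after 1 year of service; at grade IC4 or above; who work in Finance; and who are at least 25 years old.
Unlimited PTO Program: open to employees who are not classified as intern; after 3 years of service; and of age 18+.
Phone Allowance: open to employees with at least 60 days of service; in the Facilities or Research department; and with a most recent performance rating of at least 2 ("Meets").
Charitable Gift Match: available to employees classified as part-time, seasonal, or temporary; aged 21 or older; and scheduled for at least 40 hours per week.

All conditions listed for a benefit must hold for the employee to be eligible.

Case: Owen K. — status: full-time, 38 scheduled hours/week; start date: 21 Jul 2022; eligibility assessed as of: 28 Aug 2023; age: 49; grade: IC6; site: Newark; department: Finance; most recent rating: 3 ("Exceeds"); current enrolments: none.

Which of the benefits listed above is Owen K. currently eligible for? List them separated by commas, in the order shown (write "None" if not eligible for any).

Health Insurance

Service from 21 Jul 2022 to 28 Aug 2023: 403 days.
Caregiver Leave — status full-time ✓; service 403 days < 24 months (≈720 days) ✗ → not eligible.
Home Office Allowance — site Newark ✗ (not Omaha) → not eligible.
Flexible Spending Account — status full-time ✓ (not excluded); service 403 days ≥ 30 days ✓; grade IC6 ≥ IC2 ✓; not eligible for Caregiver Leave ✗ → not eligible.
Health Insurance — service 403 days ≥ 1 year (≈365 days) ✓; grade IC6 ≥ IC4 ✓; dept Finance ✓; age 49 ≥ 25 ✓ → eligible.
Unlimited PTO Program — status full-time ✓ (not excluded); service 403 days < 3 years (≈1095 days) ✗ → not eligible.
Phone Allowance — service 403 days ≥ 60 days ✓; dept Finance ✗ → not eligible.
Charitable Gift Match — status full-time ✗ (requires part-time, seasonal, or temporary) → not eligible.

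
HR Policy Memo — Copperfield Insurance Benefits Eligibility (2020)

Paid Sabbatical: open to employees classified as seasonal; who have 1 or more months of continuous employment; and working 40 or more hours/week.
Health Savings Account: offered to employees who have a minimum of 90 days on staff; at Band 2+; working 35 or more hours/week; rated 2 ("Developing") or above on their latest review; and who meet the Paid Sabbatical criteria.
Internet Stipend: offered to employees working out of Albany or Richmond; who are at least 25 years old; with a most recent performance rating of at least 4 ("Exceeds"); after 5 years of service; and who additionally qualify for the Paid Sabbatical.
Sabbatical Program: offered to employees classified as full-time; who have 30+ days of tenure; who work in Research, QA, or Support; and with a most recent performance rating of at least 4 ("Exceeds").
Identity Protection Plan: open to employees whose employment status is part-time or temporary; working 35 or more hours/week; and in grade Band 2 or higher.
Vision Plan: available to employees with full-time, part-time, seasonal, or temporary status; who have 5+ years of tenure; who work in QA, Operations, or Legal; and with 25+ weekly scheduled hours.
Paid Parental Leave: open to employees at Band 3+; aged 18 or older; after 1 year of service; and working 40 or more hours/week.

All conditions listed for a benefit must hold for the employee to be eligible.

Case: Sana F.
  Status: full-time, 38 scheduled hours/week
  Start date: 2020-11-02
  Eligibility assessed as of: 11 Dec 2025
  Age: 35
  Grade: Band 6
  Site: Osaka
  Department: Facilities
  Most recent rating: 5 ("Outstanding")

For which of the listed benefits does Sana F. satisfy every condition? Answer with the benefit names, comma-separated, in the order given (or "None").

None

Service from 2020-11-02 to 11 Dec 2025: 1865 days.
Paid Sabbatical — status full-time ✗ (requires seasonal) → not eligible.
Health Savings Account — service 1865 days ≥ 90 days ✓; grade Band 6 ≥ Band 2 ✓; 38 hrs/wk ≥ 35 ✓; rating 5 ≥ 2 ✓; not eligible for Paid Sabbatical ✗ → not eligible.
Internet Stipend — site Osaka ✗ (not Albany or Richmond) → not eligible.
Sabbatical Program — status full-time ✓; service 1865 days ≥ 30 days ✓; dept Facilities ✗ → not eligible.
Identity Protection Plan — status full-time ✗ (requires part-time or temporary) → not eligible.
Vision Plan — status full-time ✓; service 1865 days ≥ 5 years (≈1825 days) ✓; dept Facilities ✗ → not eligible.
Paid Parental Leave — grade Band 6 ≥ Band 3 ✓; age 35 ≥ 18 ✓; service 1865 days ≥ 1 year (≈365 days) ✓; 38 hrs/wk < 40 ✗ → not eligible.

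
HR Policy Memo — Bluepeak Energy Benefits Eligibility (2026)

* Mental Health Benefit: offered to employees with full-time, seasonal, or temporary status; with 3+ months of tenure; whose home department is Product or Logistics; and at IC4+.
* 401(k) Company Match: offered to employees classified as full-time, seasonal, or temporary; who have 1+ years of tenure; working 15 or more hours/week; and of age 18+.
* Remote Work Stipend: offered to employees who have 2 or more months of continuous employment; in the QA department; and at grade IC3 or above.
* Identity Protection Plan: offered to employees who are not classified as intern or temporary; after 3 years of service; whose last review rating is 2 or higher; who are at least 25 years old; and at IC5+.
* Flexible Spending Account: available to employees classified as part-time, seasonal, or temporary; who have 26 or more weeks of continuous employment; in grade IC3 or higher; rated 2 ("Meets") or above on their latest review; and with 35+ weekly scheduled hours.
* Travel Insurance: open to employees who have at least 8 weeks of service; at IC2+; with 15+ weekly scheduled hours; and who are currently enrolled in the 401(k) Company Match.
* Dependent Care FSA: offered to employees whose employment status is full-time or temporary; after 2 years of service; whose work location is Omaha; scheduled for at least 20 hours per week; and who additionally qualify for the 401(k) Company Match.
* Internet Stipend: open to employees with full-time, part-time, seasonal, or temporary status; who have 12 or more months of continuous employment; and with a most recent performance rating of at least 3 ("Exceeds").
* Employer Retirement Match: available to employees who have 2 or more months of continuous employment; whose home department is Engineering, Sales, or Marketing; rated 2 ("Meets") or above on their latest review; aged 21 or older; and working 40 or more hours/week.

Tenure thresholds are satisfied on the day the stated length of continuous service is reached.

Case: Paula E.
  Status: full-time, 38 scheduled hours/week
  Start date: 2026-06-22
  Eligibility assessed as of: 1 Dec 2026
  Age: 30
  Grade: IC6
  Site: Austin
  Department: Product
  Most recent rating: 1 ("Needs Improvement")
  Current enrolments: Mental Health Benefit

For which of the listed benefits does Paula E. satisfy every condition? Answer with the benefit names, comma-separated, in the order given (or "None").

Service from 2026-06-22 to 1 Dec 2026: 162 days.
Mental Health Benefit — status full-time ✓; service 162 days ≥ 3 months (≈90 days) ✓; dept Product ✓; grade IC6 ≥ IC4 ✓ → eligible.
401(k) Company Match — status full-time ✓; service 162 days < 1 year (≈365 days) ✗ → not eligible.
Remote Work Stipend — service 162 days ≥ 2 months (≈60 days) ✓; dept Product ✗ → not eligible.
Identity Protection Plan — status full-time ✓ (not excluded); service 162 days < 3 years (≈1095 days) ✗ → not eligible.
Flexible Spending Account — status full-time ✗ (requires part-time, seasonal, or temporary) → not eligible.
Travel Insurance — service 162 days ≥ 8 weeks (≈56 days) ✓; grade IC6 ≥ IC2 ✓; 38 hrs/wk ≥ 15 ✓; not enrolled in 401(k) Company Match ✗ → not eligible.
Dependent Care FSA — status full-time ✓; service 162 days < 2 years (≈730 days) ✗ → not eligible.
Internet Stipend — status full-time ✓; service 162 days < 12 months (≈360 days) ✗ → not eligible.
Employer Retirement Match — service 162 days ≥ 2 months (≈60 days) ✓; dept Product ✗ → not eligible.

Mental Health Benefit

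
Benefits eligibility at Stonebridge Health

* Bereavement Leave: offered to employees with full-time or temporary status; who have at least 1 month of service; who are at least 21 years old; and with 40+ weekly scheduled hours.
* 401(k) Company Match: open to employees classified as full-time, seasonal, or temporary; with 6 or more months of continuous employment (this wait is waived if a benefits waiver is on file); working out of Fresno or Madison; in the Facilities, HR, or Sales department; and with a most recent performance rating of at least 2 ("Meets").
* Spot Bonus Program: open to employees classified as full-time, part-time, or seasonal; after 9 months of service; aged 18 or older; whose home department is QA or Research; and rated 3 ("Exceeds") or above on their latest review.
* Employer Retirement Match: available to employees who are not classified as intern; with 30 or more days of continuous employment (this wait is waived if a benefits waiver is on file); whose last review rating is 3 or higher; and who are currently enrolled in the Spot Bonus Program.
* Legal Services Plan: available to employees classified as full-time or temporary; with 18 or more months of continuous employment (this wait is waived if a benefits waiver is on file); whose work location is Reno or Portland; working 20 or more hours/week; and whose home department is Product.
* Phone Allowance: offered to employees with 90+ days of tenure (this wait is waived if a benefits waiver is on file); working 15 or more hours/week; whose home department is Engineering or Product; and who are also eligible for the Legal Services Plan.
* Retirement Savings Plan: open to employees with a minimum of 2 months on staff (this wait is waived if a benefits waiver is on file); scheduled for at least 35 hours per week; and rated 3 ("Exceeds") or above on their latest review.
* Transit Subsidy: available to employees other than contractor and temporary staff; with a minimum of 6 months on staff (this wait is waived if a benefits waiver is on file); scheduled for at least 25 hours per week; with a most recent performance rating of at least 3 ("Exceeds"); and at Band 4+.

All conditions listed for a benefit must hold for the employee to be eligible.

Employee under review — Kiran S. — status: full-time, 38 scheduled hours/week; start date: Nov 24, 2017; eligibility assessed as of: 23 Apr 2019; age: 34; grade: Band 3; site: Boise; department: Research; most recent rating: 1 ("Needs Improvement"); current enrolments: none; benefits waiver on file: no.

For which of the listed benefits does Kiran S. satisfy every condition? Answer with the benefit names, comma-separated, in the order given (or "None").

None

Service from Nov 24, 2017 to 23 Apr 2019: 515 days.
Bereavement Leave — status full-time ✓; service 515 days ≥ 1 month (≈30 days) ✓; age 34 ≥ 21 ✓; 38 hrs/wk < 40 ✗ → not eligible.
401(k) Company Match — status full-time ✓; no waiver, service 515 days ≥ 6 months (≈180 days) ✓; site Boise ✗ (not Fresno or Madison) → not eligible.
Spot Bonus Program — status full-time ✓; service 515 days ≥ 9 months (≈270 days) ✓; age 34 ≥ 18 ✓; dept Research ✓; rating 1 < 3 ✗ → not eligible.
Employer Retirement Match — status full-time ✓ (not excluded); no waiver, service 515 days ≥ 30 days ✓; rating 1 < 3 ✗ → not eligible.
Legal Services Plan — status full-time ✓; no waiver, service 515 days < 18 months (≈540 days) ✗ → not eligible.
Phone Allowance — no waiver, service 515 days ≥ 90 days ✓; 38 hrs/wk ≥ 15 ✓; dept Research ✗ → not eligible.
Retirement Savings Plan — no waiver, service 515 days ≥ 2 months (≈60 days) ✓; 38 hrs/wk ≥ 35 ✓; rating 1 < 3 ✗ → not eligible.
Transit Subsidy — status full-time ✓ (not excluded); no waiver, service 515 days ≥ 6 months (≈180 days) ✓; 38 hrs/wk ≥ 25 ✓; rating 1 < 3 ✗ → not eligible.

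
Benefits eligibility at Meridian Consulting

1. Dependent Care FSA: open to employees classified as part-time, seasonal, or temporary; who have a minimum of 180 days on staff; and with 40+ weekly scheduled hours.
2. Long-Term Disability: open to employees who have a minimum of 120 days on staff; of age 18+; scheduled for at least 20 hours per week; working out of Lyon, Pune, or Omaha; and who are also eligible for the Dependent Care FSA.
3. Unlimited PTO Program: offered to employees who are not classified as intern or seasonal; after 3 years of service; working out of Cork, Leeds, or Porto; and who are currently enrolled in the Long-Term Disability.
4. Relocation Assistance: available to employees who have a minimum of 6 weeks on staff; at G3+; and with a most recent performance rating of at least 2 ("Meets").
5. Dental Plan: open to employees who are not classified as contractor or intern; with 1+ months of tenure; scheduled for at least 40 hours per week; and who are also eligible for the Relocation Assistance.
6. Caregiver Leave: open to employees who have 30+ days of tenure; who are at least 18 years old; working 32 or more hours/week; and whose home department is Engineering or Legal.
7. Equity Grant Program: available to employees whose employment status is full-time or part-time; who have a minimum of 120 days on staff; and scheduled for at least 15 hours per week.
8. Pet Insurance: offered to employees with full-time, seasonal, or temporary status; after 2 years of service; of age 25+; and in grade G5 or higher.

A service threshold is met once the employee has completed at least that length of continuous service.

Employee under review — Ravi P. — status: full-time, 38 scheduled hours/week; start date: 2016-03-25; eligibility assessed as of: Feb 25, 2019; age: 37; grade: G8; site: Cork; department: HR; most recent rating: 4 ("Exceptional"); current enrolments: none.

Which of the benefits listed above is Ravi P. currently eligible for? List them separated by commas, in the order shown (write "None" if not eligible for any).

Relocation Assistance, Equity Grant Program, Pet Insurance

Service from 2016-03-25 to Feb 25, 2019: 1067 days.
Dependent Care FSA — status full-time ✗ (requires part-time, seasonal, or temporary) → not eligible.
Long-Term Disability — service 1067 days ≥ 120 days ✓; age 37 ≥ 18 ✓; 38 hrs/wk ≥ 20 ✓; site Cork ✗ (not Lyon, Pune, or Omaha) → not eligible.
Unlimited PTO Program — status full-time ✓ (not excluded); service 1067 days < 3 years (≈1095 days) ✗ → not eligible.
Relocation Assistance — service 1067 days ≥ 6 weeks (≈42 days) ✓; grade G8 ≥ G3 ✓; rating 4 ≥ 2 ✓ → eligible.
Dental Plan — status full-time ✓ (not excluded); service 1067 days ≥ 1 month (≈30 days) ✓; 38 hrs/wk < 40 ✗ → not eligible.
Caregiver Leave — service 1067 days ≥ 30 days ✓; age 37 ≥ 18 ✓; 38 hrs/wk ≥ 32 ✓; dept HR ✗ → not eligible.
Equity Grant Program — status full-time ✓; service 1067 days ≥ 120 days ✓; 38 hrs/wk ≥ 15 ✓ → eligible.
Pet Insurance — status full-time ✓; service 1067 days ≥ 2 years (≈730 days) ✓; age 37 ≥ 25 ✓; grade G8 ≥ G5 ✓ → eligible.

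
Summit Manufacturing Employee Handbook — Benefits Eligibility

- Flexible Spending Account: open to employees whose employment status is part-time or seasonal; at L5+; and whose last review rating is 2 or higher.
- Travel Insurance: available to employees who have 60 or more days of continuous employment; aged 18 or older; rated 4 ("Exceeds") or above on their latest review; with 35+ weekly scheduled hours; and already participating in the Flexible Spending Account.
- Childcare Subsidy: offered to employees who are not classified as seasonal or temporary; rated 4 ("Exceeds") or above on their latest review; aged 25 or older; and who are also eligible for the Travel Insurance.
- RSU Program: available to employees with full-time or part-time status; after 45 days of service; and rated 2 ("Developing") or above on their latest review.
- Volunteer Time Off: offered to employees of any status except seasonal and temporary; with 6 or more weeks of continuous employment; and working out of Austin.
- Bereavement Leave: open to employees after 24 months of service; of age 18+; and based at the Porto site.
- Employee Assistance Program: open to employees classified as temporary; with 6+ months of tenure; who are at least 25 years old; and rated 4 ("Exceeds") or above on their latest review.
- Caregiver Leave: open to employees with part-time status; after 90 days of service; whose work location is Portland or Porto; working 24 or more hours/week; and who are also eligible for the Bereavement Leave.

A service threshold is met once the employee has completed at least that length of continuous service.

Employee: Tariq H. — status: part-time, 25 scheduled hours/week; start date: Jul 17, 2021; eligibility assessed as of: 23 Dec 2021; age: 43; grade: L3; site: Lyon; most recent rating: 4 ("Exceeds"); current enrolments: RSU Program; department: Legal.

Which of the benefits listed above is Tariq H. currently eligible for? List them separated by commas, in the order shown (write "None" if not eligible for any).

Service from Jul 17, 2021 to 23 Dec 2021: 159 days.
Flexible Spending Account — status part-time ✓; grade L3 < L5 ✗ → not eligible.
Travel Insurance — service 159 days ≥ 60 days ✓; age 43 ≥ 18 ✓; rating 4 ≥ 4 ✓; 25 hrs/wk < 35 ✗ → not eligible.
Childcare Subsidy — status part-time ✓ (not excluded); rating 4 ≥ 4 ✓; age 43 ≥ 25 ✓; not eligible for Travel Insurance ✗ → not eligible.
RSU Program — status part-time ✓; service 159 days ≥ 45 days ✓; rating 4 ≥ 2 ✓ → eligible.
Volunteer Time Off — status part-time ✓ (not excluded); service 159 days ≥ 6 weeks (≈42 days) ✓; site Lyon ✗ (not Austin) → not eligible.
Bereavement Leave — service 159 days < 24 months (≈720 days) ✗ → not eligible.
Employee Assistance Program — status part-time ✗ (requires temporary) → not eligible.
Caregiver Leave — status part-time ✓; service 159 days ≥ 90 days ✓; site Lyon ✗ (not Portland or Porto) → not eligible.

RSU Program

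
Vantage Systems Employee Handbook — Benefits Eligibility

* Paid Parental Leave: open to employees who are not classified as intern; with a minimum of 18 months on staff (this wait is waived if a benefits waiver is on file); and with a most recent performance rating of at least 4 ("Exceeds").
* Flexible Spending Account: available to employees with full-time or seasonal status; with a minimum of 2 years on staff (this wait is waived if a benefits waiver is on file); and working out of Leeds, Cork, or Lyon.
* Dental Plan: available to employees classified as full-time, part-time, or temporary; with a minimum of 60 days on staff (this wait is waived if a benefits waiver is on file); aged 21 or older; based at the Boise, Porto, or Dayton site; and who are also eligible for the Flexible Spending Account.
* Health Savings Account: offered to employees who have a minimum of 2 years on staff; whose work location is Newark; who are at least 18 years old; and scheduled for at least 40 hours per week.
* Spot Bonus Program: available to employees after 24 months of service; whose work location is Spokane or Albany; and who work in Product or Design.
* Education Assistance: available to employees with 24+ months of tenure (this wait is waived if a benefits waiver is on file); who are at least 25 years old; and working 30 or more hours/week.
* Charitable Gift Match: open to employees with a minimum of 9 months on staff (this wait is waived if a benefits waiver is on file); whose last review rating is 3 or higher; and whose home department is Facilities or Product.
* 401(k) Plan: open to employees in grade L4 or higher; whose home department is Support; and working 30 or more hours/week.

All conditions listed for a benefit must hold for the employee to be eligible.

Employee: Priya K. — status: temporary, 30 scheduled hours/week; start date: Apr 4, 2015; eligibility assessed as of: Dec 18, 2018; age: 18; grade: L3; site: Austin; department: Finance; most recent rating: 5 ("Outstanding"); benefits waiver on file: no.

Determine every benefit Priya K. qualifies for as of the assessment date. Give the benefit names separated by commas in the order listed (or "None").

Paid Parental Leave

Service from Apr 4, 2015 to Dec 18, 2018: 1354 days.
Paid Parental Leave — status temporary ✓ (not excluded); no waiver, service 1354 days ≥ 18 months (≈540 days) ✓; rating 5 ≥ 4 ✓ → eligible.
Flexible Spending Account — status temporary ✗ (requires full-time or seasonal) → not eligible.
Dental Plan — status temporary ✓; no waiver, service 1354 days ≥ 60 days ✓; age 18 < 21 ✗ → not eligible.
Health Savings Account — service 1354 days ≥ 2 years (≈730 days) ✓; site Austin ✗ (not Newark) → not eligible.
Spot Bonus Program — service 1354 days ≥ 24 months (≈720 days) ✓; site Austin ✗ (not Spokane or Albany) → not eligible.
Education Assistance — no waiver, service 1354 days ≥ 24 months (≈720 days) ✓; age 18 < 25 ✗ → not eligible.
Charitable Gift Match — no waiver, service 1354 days ≥ 9 months (≈270 days) ✓; rating 5 ≥ 3 ✓; dept Finance ✗ → not eligible.
401(k) Plan — grade L3 < L4 ✗ → not eligible.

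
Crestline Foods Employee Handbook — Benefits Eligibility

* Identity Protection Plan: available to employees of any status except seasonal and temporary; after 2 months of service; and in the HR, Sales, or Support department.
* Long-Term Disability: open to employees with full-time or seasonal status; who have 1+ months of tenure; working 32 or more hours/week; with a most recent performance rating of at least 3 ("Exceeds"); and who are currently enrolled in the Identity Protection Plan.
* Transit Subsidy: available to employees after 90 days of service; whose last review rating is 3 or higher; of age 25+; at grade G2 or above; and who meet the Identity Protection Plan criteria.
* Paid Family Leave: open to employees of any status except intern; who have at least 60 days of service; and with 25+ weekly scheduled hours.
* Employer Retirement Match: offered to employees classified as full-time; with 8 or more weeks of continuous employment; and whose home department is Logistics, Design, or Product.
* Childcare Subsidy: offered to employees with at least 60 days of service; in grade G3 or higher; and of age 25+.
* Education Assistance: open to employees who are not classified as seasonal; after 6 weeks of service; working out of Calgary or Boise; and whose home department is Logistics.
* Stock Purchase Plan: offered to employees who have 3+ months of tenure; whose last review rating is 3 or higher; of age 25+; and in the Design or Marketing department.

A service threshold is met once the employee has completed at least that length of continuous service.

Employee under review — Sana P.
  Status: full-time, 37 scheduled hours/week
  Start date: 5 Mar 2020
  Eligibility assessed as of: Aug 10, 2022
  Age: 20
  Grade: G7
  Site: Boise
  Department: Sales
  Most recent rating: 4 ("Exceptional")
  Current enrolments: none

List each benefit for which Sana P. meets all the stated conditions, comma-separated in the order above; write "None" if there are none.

Service from 5 Mar 2020 to Aug 10, 2022: 888 days.
Identity Protection Plan — status full-time ✓ (not excluded); service 888 days ≥ 2 months (≈60 days) ✓; dept Sales ✓ → eligible.
Long-Term Disability — status full-time ✓; service 888 days ≥ 1 month (≈30 days) ✓; 37 hrs/wk ≥ 32 ✓; rating 4 ≥ 3 ✓; not enrolled in Identity Protection Plan ✗ → not eligible.
Transit Subsidy — service 888 days ≥ 90 days ✓; rating 4 ≥ 3 ✓; age 20 < 25 ✗ → not eligible.
Paid Family Leave — status full-time ✓ (not excluded); service 888 days ≥ 60 days ✓; 37 hrs/wk ≥ 25 ✓ → eligible.
Employer Retirement Match — status full-time ✓; service 888 days ≥ 8 weeks (≈56 days) ✓; dept Sales ✗ → not eligible.
Childcare Subsidy — service 888 days ≥ 60 days ✓; grade G7 ≥ G3 ✓; age 20 < 25 ✗ → not eligible.
Education Assistance — status full-time ✓ (not excluded); service 888 days ≥ 6 weeks (≈42 days) ✓; site Boise ✓; dept Sales ✗ → not eligible.
Stock Purchase Plan — service 888 days ≥ 3 months (≈90 days) ✓; rating 4 ≥ 3 ✓; age 20 < 25 ✗ → not eligible.

Identity Protection Plan, Paid Family Leave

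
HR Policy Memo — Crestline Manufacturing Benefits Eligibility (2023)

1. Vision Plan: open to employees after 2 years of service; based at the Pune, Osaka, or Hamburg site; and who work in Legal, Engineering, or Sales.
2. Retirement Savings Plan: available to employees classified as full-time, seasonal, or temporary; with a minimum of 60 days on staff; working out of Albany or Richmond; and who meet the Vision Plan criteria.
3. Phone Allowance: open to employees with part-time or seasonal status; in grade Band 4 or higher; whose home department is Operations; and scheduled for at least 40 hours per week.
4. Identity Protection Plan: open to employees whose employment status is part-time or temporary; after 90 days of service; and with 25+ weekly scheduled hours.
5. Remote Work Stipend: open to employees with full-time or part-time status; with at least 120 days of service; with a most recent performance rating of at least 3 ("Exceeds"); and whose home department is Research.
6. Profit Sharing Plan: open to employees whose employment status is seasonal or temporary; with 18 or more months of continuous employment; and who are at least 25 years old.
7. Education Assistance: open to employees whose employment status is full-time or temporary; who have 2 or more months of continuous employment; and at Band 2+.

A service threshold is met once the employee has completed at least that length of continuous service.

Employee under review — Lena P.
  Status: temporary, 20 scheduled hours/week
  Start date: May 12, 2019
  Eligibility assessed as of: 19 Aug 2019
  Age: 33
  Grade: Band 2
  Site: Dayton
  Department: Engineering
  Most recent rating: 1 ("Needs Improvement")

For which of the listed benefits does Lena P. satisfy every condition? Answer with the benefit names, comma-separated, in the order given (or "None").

Education Assistance

Service from May 12, 2019 to 19 Aug 2019: 99 days.
Vision Plan — service 99 days < 2 years (≈730 days) ✗ → not eligible.
Retirement Savings Plan — status temporary ✓; service 99 days ≥ 60 days ✓; site Dayton ✗ (not Albany or Richmond) → not eligible.
Phone Allowance — status temporary ✗ (requires part-time or seasonal) → not eligible.
Identity Protection Plan — status temporary ✓; service 99 days ≥ 90 days ✓; 20 hrs/wk < 25 ✗ → not eligible.
Remote Work Stipend — status temporary ✗ (requires full-time or part-time) → not eligible.
Profit Sharing Plan — status temporary ✓; service 99 days < 18 months (≈540 days) ✗ → not eligible.
Education Assistance — status temporary ✓; service 99 days ≥ 2 months (≈60 days) ✓; grade Band 2 ≥ Band 2 ✓ → eligible.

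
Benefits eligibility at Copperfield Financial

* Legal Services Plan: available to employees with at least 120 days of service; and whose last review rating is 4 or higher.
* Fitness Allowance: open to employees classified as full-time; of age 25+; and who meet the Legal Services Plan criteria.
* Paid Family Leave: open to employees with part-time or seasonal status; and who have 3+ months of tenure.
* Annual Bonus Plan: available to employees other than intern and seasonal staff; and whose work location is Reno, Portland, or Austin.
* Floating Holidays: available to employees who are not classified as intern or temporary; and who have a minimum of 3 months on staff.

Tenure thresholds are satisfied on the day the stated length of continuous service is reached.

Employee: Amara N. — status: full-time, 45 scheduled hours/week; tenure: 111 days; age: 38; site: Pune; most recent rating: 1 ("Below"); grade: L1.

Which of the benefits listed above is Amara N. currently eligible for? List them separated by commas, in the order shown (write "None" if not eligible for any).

Floating Holidays

Legal Services Plan — service 111 days < 120 days ✗ → not eligible.
Fitness Allowance — status full-time ✓; age 38 ≥ 25 ✓; not eligible for Legal Services Plan ✗ → not eligible.
Paid Family Leave — status full-time ✗ (requires part-time or seasonal) → not eligible.
Annual Bonus Plan — status full-time ✓ (not excluded); site Pune ✗ (not Reno, Portland, or Austin) → not eligible.
Floating Holidays — status full-time ✓ (not excluded); service 111 days ≥ 3 months (≈90 days) ✓ → eligible.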